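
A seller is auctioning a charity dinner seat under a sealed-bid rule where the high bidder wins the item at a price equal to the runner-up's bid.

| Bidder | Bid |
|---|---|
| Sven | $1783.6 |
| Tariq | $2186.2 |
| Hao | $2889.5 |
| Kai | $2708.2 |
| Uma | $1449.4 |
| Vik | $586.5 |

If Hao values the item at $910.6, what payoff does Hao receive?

Highest bid: Hao at $2889.5, so Hao wins.
Second-highest bid: Kai at $2708.2 — that is the price the winner pays.
Hao's payoff = value − price = $910.6 − $2708.2 = −$1797.6.

−$1797.6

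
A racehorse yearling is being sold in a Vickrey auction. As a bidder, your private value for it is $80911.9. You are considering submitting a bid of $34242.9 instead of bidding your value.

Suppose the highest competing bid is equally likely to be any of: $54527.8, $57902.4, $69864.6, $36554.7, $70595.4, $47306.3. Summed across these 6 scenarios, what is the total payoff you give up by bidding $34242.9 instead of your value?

$148720.2

The deviation costs you only when the competing bid falls strictly between $34242.9 and $80911.9; elsewhere both bids give the same outcome.
$54527.8: truthful payoff $26384.1, deviation payoff $0 → loss $26384.1.
$57902.4: truthful payoff $23009.5, deviation payoff $0 → loss $23009.5.
$69864.6: truthful payoff $11047.3, deviation payoff $0 → loss $11047.3.
$36554.7: truthful payoff $44357.2, deviation payoff $0 → loss $44357.2.
$70595.4: truthful payoff $10316.5, deviation payoff $0 → loss $10316.5.
$47306.3: truthful payoff $33605.6, deviation payoff $0 → loss $33605.6.
Total loss = $26384.1 + $23009.5 + $11047.3 + $44357.2 + $10316.5 + $33605.6 = $148720.2.
Truthful bidding weakly dominates here: raising your bid can only win items priced above your value, and lowering it can only forfeit items priced below.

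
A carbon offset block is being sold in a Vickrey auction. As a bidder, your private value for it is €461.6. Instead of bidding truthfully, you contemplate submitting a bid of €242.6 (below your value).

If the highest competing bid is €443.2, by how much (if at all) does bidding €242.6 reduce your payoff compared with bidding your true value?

Bidding your value €461.6: you win (since €461.6 > €443.2) and pay €443.2. Payoff €18.4.
Bidding €242.6: you lose. Payoff €0.
The competing bid €443.2 lies between your shaded bid and your value, so underbidding forfeits an item you could have won at a profitable price.
Loss from deviating = €18.4 − (€0) = €18.4.

€18.4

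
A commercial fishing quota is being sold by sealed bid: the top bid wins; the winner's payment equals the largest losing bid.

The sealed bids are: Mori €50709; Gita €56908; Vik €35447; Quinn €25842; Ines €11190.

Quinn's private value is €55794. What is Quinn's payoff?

€0

Highest bid: Gita at €56908, so Gita wins.
Second-highest bid: Mori at €50709 — that is the price the winner pays.
Quinn did not win, so Quinn pays nothing and receives nothing: payoff €0.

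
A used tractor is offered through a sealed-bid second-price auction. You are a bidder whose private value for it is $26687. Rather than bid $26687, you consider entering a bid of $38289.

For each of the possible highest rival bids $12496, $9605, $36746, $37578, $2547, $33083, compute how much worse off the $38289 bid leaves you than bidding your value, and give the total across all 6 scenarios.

$27346

The deviation costs you only when the competing bid falls strictly between $26687 and $38289; elsewhere both bids give the same outcome.
$12496: outcomes coincide → loss $0.
$9605: outcomes coincide → loss $0.
$36746: truthful payoff $0, deviation payoff −$10059 → loss $10059.
$37578: truthful payoff $0, deviation payoff −$10891 → loss $10891.
$2547: outcomes coincide → loss $0.
$33083: truthful payoff $0, deviation payoff −$6396 → loss $6396.
Total loss = $10059 + $10891 + $6396 = $27346.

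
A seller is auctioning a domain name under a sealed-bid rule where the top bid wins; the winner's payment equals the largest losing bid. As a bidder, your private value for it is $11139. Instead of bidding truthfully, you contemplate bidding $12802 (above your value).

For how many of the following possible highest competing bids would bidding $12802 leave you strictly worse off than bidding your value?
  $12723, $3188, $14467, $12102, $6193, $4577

The deviation hurts exactly when the highest competing bid lies strictly between $11139 and $12802 — overbidding then wins at a price above your value.
$12723: inside the interval → strictly worse (loss $1584).
$3188: below both → same outcome either way.
$14467: above both → same outcome either way.
$12102: inside the interval → strictly worse (loss $963).
$6193: below both → same outcome either way.
$4577: below both → same outcome either way.
Count: 2.

2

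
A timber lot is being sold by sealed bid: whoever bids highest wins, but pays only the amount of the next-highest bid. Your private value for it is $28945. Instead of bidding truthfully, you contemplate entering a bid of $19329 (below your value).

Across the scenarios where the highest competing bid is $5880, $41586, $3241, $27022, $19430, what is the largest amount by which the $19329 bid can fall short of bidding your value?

$5880: same outcome either way → loss $0.
$41586: same outcome either way → loss $0.
$3241: same outcome either way → loss $0.
$27022: truthful gives $1923, deviation gives $0 → loss $1923.
$19430: truthful gives $9515, deviation gives $0 → loss $9515.
Maximum loss: $9515.

$9515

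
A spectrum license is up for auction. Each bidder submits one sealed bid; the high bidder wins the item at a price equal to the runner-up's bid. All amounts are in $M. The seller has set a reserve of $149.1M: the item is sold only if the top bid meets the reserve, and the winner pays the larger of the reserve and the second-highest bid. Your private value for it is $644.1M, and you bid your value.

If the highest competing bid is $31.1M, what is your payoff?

$495M

Your bid $644.1M is the highest and exceeds the reserve.
Price = max(second-highest bid, reserve) = max($31.1M, $149.1M) = $149.1M.
Payoff = $644.1M − $149.1M = $495M.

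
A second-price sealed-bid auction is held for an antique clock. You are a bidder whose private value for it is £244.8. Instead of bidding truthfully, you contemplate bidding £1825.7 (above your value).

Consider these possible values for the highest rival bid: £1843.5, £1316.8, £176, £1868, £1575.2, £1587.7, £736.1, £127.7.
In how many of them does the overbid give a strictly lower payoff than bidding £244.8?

The deviation hurts exactly when the highest competing bid lies strictly between £244.8 and £1825.7 — overbidding then wins at a price above your value.
£1843.5: above both → same outcome either way.
£1316.8: inside the interval → strictly worse (loss £1072).
£176: below both → same outcome either way.
£1868: above both → same outcome either way.
£1575.2: inside the interval → strictly worse (loss £1330.4).
£1587.7: inside the interval → strictly worse (loss £1342.9).
£736.1: inside the interval → strictly worse (loss £491.3).
£127.7: below both → same outcome either way.
Count: 4.

4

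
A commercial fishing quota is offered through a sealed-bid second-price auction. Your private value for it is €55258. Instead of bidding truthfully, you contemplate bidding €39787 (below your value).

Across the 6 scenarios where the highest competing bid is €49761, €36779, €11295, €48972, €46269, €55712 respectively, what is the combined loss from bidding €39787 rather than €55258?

The deviation costs you only when the competing bid falls strictly between €39787 and €55258; elsewhere both bids give the same outcome.
€49761: truthful payoff €5497, deviation payoff €0 → loss €5497.
€36779: outcomes coincide → loss €0.
€11295: outcomes coincide → loss €0.
€48972: truthful payoff €6286, deviation payoff €0 → loss €6286.
€46269: truthful payoff €8989, deviation payoff €0 → loss €8989.
€55712: outcomes coincide → loss €0.
Total loss = €5497 + €6286 + €8989 = €20772.

€20772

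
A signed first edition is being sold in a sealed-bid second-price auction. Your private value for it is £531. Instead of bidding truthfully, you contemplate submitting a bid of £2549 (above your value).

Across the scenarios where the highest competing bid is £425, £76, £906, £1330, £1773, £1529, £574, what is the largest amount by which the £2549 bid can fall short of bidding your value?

£425: same outcome either way → loss £0.
£76: same outcome either way → loss £0.
£906: truthful gives £0, deviation gives −£375 → loss £375.
£1330: truthful gives £0, deviation gives −£799 → loss £799.
£1773: truthful gives £0, deviation gives −£1242 → loss £1242.
£1529: truthful gives £0, deviation gives −£998 → loss £998.
£574: truthful gives £0, deviation gives −£43 → loss £43.
Maximum loss: £1242.

£1242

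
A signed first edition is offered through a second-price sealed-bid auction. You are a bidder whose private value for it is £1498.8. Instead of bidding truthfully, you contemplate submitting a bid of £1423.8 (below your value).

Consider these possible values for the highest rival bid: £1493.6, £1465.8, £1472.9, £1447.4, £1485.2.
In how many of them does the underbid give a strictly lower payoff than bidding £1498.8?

The deviation hurts exactly when the highest competing bid lies strictly between £1423.8 and £1498.8 — underbidding then forfeits a profitable win.
£1493.6: inside the interval → strictly worse (loss £5.2).
£1465.8: inside the interval → strictly worse (loss £33).
£1472.9: inside the interval → strictly worse (loss £25.9).
£1447.4: inside the interval → strictly worse (loss £51.4).
£1485.2: inside the interval → strictly worse (loss £13.6).
Count: 5.

5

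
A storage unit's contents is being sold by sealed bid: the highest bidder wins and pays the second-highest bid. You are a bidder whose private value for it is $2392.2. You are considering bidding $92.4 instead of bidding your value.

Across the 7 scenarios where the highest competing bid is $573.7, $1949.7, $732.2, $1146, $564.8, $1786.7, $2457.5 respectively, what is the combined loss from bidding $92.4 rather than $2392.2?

$7600.1

The deviation costs you only when the competing bid falls strictly between $92.4 and $2392.2; elsewhere both bids give the same outcome.
$573.7: truthful payoff $1818.5, deviation payoff $0 → loss $1818.5.
$1949.7: truthful payoff $442.5, deviation payoff $0 → loss $442.5.
$732.2: truthful payoff $1660, deviation payoff $0 → loss $1660.
$1146: truthful payoff $1246.2, deviation payoff $0 → loss $1246.2.
$564.8: truthful payoff $1827.4, deviation payoff $0 → loss $1827.4.
$1786.7: truthful payoff $605.5, deviation payoff $0 → loss $605.5.
$2457.5: outcomes coincide → loss $0.
Total loss = $1818.5 + $442.5 + $1660 + $1246.2 + $1827.4 + $605.5 = $7600.1.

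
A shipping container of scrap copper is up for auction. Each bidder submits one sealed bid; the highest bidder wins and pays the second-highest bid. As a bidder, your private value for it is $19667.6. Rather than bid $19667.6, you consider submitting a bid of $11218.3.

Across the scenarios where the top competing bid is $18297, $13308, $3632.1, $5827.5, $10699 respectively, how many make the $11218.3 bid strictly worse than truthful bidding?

2

The deviation hurts exactly when the highest competing bid lies strictly between $11218.3 and $19667.6 — underbidding then forfeits a profitable win.
$18297: inside the interval → strictly worse (loss $1370.6).
$13308: inside the interval → strictly worse (loss $6359.6).
$3632.1: below both → same outcome either way.
$5827.5: below both → same outcome either way.
$10699: below both → same outcome either way.
Count: 2.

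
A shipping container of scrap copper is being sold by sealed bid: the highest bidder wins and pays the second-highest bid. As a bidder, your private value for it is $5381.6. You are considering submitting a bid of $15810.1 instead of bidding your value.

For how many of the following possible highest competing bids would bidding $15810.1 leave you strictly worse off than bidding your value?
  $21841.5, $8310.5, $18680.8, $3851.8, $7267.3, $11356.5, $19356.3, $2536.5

3

The deviation hurts exactly when the highest competing bid lies strictly between $5381.6 and $15810.1 — overbidding then wins at a price above your value.
$21841.5: above both → same outcome either way.
$8310.5: inside the interval → strictly worse (loss $2928.9).
$18680.8: above both → same outcome either way.
$3851.8: below both → same outcome either way.
$7267.3: inside the interval → strictly worse (loss $1885.7).
$11356.5: inside the interval → strictly worse (loss $5974.9).
$19356.3: above both → same outcome either way.
$2536.5: below both → same outcome either way.
Count: 3.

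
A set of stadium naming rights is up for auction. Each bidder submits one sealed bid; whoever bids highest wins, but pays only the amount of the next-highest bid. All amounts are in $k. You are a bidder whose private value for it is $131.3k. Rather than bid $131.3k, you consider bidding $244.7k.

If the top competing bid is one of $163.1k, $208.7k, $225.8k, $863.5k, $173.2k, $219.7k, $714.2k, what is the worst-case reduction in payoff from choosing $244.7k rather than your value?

$163.1k: truthful gives $0k, deviation gives −$31.8k → loss $31.8k.
$208.7k: truthful gives $0k, deviation gives −$77.4k → loss $77.4k.
$225.8k: truthful gives $0k, deviation gives −$94.5k → loss $94.5k.
$863.5k: same outcome either way → loss $0k.
$173.2k: truthful gives $0k, deviation gives −$41.9k → loss $41.9k.
$219.7k: truthful gives $0k, deviation gives −$88.4k → loss $88.4k.
$714.2k: same outcome either way → loss $0k.
Maximum loss: $94.5k.

$94.5k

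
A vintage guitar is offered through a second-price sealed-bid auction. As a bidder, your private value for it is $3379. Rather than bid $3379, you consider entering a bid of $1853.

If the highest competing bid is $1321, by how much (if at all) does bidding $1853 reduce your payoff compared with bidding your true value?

$0

Bidding your value $3379: you win (since $3379 > $1321) and pay $1321. Payoff $2058.
Bidding $1853: you win and pay $1321. Payoff $3379 − $1321 = $2058.
Difference = $2058 − $2058 = $0; both bids lead to the same outcome because the competing bid is below both your value and your alternative bid.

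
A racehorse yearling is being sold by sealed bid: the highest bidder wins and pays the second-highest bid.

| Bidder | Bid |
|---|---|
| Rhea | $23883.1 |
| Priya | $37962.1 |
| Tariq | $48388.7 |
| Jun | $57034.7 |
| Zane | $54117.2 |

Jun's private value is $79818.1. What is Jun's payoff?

Highest bid: Jun at $57034.7, so Jun wins.
Second-highest bid: Zane at $54117.2 — that is the price the winner pays.
Jun's payoff = value − price = $79818.1 − $54117.2 = $25700.9.

$25700.9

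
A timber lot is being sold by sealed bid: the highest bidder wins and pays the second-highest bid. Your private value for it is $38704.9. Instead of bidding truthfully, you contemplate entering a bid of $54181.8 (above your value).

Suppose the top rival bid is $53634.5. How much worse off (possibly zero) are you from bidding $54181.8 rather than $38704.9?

Bidding your value $38704.9: you lose (since $38704.9 < $53634.5). Payoff $0.
Bidding $54181.8: you win and pay $53634.5. Payoff $38704.9 − $53634.5 = −$14929.6.
The competing bid $53634.5 lies between your value and your inflated bid, so overbidding wins an item priced above your value.
Loss from deviating = $0 − (−$14929.6) = $14929.6.
Truthful bidding weakly dominates here: raising your bid can only win items priced above your value, and lowering it can only forfeit items priced below.

$14929.6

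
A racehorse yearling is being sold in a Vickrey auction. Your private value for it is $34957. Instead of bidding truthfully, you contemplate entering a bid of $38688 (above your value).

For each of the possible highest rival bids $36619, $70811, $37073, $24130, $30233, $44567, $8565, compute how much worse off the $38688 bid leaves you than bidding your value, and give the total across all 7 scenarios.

The deviation costs you only when the competing bid falls strictly between $34957 and $38688; elsewhere both bids give the same outcome.
$36619: truthful payoff $0, deviation payoff −$1662 → loss $1662.
$70811: outcomes coincide → loss $0.
$37073: truthful payoff $0, deviation payoff −$2116 → loss $2116.
$24130: outcomes coincide → loss $0.
$30233: outcomes coincide → loss $0.
$44567: outcomes coincide → loss $0.
$8565: outcomes coincide → loss $0.
Total loss = $1662 + $2116 = $3778.

$3778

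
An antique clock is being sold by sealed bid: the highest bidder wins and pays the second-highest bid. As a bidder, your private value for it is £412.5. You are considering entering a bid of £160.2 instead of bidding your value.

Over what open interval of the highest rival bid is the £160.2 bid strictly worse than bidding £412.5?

(£160.2, £412.5)

If the competing bid is below £160.2, both bids win at the same price — no difference.
If it is above £412.5, both bids lose — no difference.
If it lies strictly between £160.2 and £412.5, bidding your value wins at a price below your value (positive payoff) while bidding £160.2 loses (payoff 0).
So the deviation strictly hurts on the open interval (£160.2, £412.5).
In a second-price auction your bid sets only whether you win, not what you pay, so bidding your true value is weakly dominant.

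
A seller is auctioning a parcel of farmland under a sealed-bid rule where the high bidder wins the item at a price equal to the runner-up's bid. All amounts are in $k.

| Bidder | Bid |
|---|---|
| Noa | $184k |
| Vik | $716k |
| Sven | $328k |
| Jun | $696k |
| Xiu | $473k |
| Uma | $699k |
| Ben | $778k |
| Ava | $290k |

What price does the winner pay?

$716k

Highest bid: Ben at $778k, so Ben wins.
Second-highest bid: Vik at $716k — that is the price the winner pays.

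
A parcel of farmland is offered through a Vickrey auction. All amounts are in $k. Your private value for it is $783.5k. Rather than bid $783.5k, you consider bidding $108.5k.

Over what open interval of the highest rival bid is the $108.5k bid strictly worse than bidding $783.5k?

($108.5k, $783.5k)

If the competing bid is below $108.5k, both bids win at the same price — no difference.
If it is above $783.5k, both bids lose — no difference.
If it lies strictly between $108.5k and $783.5k, bidding your value wins at a price below your value (positive payoff) while bidding $108.5k loses (payoff 0).
So the deviation strictly hurts on the open interval ($108.5k, $783.5k).
In a second-price auction your bid sets only whether you win, not what you pay, so bidding your true value is weakly dominant.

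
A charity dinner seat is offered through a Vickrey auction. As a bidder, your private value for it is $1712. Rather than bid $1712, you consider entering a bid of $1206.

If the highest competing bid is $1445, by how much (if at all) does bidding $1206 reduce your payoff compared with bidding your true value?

Bidding your value $1712: you win (since $1712 > $1445) and pay $1445. Payoff $267.
Bidding $1206: you lose. Payoff $0.
The competing bid $1445 lies between your shaded bid and your value, so underbidding forfeits an item you could have won at a profitable price.
Loss from deviating = $267 − ($0) = $267.
Because the price is fixed by the runner-up's bid, deviating from your value can only change a good outcome into a bad one — never the reverse.

$267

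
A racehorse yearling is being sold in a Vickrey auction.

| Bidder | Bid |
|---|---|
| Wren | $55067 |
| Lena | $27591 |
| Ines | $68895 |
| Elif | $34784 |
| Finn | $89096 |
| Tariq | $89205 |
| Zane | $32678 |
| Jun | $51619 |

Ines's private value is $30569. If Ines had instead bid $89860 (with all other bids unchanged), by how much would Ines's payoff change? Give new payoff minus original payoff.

The highest bid among the other bidders is $89205; Ines's bid doesn't change that.
Original bid $68895: Ines is not highest (top rival bid is $89205); payoff $0.
Alternative bid $89860: Ines is highest, pays the top rival bid $89205; payoff $30569 − $89205 = −$58636.
Change in payoff = −$58636 − ($0) = −$58636.

−$58636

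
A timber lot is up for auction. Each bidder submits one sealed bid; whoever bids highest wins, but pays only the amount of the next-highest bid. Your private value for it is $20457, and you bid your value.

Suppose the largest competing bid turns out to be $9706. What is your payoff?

Your bid $20457 exceeds the highest competing bid $9706, so you win.
In a second-price auction the winner pays the second-highest bid, $9706.
Payoff = value − price = $20457 − $9706 = $10751.

$10751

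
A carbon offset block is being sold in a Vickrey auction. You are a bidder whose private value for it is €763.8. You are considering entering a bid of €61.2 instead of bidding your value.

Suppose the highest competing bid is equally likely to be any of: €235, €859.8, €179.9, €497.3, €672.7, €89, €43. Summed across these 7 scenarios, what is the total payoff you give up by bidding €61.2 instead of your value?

€2145.1

The deviation costs you only when the competing bid falls strictly between €61.2 and €763.8; elsewhere both bids give the same outcome.
€235: truthful payoff €528.8, deviation payoff €0 → loss €528.8.
€859.8: outcomes coincide → loss €0.
€179.9: truthful payoff €583.9, deviation payoff €0 → loss €583.9.
€497.3: truthful payoff €266.5, deviation payoff €0 → loss €266.5.
€672.7: truthful payoff €91.1, deviation payoff €0 → loss €91.1.
€89: truthful payoff €674.8, deviation payoff €0 → loss €674.8.
€43: outcomes coincide → loss €0.
Total loss = €528.8 + €583.9 + €266.5 + €91.1 + €674.8 = €2145.1.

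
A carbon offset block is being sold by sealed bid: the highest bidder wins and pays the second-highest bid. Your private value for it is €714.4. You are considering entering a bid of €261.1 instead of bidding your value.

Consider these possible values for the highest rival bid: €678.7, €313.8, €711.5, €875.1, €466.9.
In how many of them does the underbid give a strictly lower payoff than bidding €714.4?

The deviation hurts exactly when the highest competing bid lies strictly between €261.1 and €714.4 — underbidding then forfeits a profitable win.
€678.7: inside the interval → strictly worse (loss €35.7).
€313.8: inside the interval → strictly worse (loss €400.6).
€711.5: inside the interval → strictly worse (loss €2.9).
€875.1: above both → same outcome either way.
€466.9: inside the interval → strictly worse (loss €247.5).
Count: 4.

4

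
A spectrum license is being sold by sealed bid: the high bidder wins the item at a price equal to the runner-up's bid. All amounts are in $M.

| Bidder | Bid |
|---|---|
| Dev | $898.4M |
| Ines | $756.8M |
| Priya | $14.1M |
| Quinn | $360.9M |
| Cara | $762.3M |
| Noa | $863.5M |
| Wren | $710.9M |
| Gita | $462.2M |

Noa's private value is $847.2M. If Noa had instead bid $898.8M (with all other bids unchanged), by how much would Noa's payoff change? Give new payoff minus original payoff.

The highest bid among the other bidders is $898.4M; Noa's bid doesn't change that.
Original bid $863.5M: Noa is not highest (top rival bid is $898.4M); payoff $0M.
Alternative bid $898.8M: Noa is highest, pays the top rival bid $898.4M; payoff $847.2M − $898.4M = −$51.2M.
Change in payoff = −$51.2M − ($0M) = −$51.2M.

−$51.2M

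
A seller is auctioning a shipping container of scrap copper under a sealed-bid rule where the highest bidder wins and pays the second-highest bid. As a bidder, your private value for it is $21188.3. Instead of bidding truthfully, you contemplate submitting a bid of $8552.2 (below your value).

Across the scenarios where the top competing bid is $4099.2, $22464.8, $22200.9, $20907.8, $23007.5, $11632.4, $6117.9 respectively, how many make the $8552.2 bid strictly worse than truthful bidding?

The deviation hurts exactly when the highest competing bid lies strictly between $8552.2 and $21188.3 — underbidding then forfeits a profitable win.
$4099.2: below both → same outcome either way.
$22464.8: above both → same outcome either way.
$22200.9: above both → same outcome either way.
$20907.8: inside the interval → strictly worse (loss $280.5).
$23007.5: above both → same outcome either way.
$11632.4: inside the interval → strictly worse (loss $9555.9).
$6117.9: below both → same outcome either way.
Count: 2.

2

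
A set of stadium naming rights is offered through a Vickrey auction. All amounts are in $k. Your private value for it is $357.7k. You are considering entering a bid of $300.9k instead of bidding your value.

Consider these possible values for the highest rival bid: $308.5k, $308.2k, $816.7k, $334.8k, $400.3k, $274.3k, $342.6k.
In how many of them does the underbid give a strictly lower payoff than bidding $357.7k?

4

The deviation hurts exactly when the highest competing bid lies strictly between $300.9k and $357.7k — underbidding then forfeits a profitable win.
$308.5k: inside the interval → strictly worse (loss $49.2k).
$308.2k: inside the interval → strictly worse (loss $49.5k).
$816.7k: above both → same outcome either way.
$334.8k: inside the interval → strictly worse (loss $22.9k).
$400.3k: above both → same outcome either way.
$274.3k: below both → same outcome either way.
$342.6k: inside the interval → strictly worse (loss $15.1k).
Count: 4.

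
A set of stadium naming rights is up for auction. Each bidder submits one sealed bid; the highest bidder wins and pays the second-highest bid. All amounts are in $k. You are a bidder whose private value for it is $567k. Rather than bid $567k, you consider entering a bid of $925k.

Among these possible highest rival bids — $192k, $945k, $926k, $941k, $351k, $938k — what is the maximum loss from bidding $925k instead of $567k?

$0k

$192k: same outcome either way → loss $0k.
$945k: same outcome either way → loss $0k.
$926k: same outcome either way → loss $0k.
$941k: same outcome either way → loss $0k.
$351k: same outcome either way → loss $0k.
$938k: same outcome either way → loss $0k.
Maximum loss: $0k.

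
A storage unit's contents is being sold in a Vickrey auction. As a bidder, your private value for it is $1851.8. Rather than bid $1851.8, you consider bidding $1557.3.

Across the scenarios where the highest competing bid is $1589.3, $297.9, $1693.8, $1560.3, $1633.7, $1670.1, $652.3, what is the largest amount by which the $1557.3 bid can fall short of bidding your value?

$291.5

$1589.3: truthful gives $262.5, deviation gives $0 → loss $262.5.
$297.9: same outcome either way → loss $0.
$1693.8: truthful gives $158, deviation gives $0 → loss $158.
$1560.3: truthful gives $291.5, deviation gives $0 → loss $291.5.
$1633.7: truthful gives $218.1, deviation gives $0 → loss $218.1.
$1670.1: truthful gives $181.7, deviation gives $0 → loss $181.7.
$652.3: same outcome either way → loss $0.
Maximum loss: $291.5.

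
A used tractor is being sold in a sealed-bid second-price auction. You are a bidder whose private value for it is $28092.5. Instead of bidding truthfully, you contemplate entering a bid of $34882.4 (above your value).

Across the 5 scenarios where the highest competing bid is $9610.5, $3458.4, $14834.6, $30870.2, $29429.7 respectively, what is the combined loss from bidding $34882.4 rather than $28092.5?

The deviation costs you only when the competing bid falls strictly between $28092.5 and $34882.4; elsewhere both bids give the same outcome.
$9610.5: outcomes coincide → loss $0.
$3458.4: outcomes coincide → loss $0.
$14834.6: outcomes coincide → loss $0.
$30870.2: truthful payoff $0, deviation payoff −$2777.7 → loss $2777.7.
$29429.7: truthful payoff $0, deviation payoff −$1337.2 → loss $1337.2.
Total loss = $2777.7 + $1337.2 = $4114.9.

$4114.9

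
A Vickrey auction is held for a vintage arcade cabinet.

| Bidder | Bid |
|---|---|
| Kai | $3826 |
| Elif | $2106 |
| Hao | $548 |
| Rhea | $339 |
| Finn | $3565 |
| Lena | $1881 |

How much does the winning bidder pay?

$3565

Highest bid: Kai at $3826, so Kai wins.
Second-highest bid: Finn at $3565 — that is the price the winner pays.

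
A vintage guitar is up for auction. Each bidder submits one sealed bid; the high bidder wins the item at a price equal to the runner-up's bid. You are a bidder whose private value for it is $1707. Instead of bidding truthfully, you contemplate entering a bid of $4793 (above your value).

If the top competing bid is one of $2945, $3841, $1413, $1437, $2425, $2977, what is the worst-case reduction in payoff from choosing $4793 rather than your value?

$2945: truthful gives $0, deviation gives −$1238 → loss $1238.
$3841: truthful gives $0, deviation gives −$2134 → loss $2134.
$1413: same outcome either way → loss $0.
$1437: same outcome either way → loss $0.
$2425: truthful gives $0, deviation gives −$718 → loss $718.
$2977: truthful gives $0, deviation gives −$1270 → loss $1270.
Maximum loss: $2134.

$2134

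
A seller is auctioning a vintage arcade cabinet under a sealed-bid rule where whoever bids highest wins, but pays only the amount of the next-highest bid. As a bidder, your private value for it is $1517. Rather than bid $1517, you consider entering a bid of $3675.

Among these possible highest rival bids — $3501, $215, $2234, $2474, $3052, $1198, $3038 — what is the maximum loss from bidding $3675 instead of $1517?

$3501: truthful gives $0, deviation gives −$1984 → loss $1984.
$215: same outcome either way → loss $0.
$2234: truthful gives $0, deviation gives −$717 → loss $717.
$2474: truthful gives $0, deviation gives −$957 → loss $957.
$3052: truthful gives $0, deviation gives −$1535 → loss $1535.
$1198: same outcome either way → loss $0.
$3038: truthful gives $0, deviation gives −$1521 → loss $1521.
Maximum loss: $1984.

$1984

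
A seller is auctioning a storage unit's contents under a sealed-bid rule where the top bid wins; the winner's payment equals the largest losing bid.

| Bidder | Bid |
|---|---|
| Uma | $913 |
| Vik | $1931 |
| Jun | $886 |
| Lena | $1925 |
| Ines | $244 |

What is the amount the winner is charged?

Highest bid: Vik at $1931, so Vik wins.
Second-highest bid: Lena at $1925 — that is the price the winner pays.

$1925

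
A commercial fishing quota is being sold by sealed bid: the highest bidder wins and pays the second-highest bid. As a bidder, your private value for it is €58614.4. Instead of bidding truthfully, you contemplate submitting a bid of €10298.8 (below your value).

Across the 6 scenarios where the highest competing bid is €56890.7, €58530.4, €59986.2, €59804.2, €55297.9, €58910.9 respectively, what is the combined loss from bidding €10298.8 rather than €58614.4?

The deviation costs you only when the competing bid falls strictly between €10298.8 and €58614.4; elsewhere both bids give the same outcome.
€56890.7: truthful payoff €1723.7, deviation payoff €0 → loss €1723.7.
€58530.4: truthful payoff €84, deviation payoff €0 → loss €84.
€59986.2: outcomes coincide → loss €0.
€59804.2: outcomes coincide → loss €0.
€55297.9: truthful payoff €3316.5, deviation payoff €0 → loss €3316.5.
€58910.9: outcomes coincide → loss €0.
Total loss = €1723.7 + €84 + €3316.5 = €5124.2.

€5124.2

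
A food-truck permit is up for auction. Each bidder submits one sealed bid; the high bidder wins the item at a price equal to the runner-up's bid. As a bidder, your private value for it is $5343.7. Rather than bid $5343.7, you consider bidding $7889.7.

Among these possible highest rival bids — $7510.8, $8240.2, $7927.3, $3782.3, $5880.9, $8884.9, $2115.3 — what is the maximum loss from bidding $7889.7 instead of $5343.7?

$2167.1

$7510.8: truthful gives $0, deviation gives −$2167.1 → loss $2167.1.
$8240.2: same outcome either way → loss $0.
$7927.3: same outcome either way → loss $0.
$3782.3: same outcome either way → loss $0.
$5880.9: truthful gives $0, deviation gives −$537.2 → loss $537.2.
$8884.9: same outcome either way → loss $0.
$2115.3: same outcome either way → loss $0.
Maximum loss: $2167.1.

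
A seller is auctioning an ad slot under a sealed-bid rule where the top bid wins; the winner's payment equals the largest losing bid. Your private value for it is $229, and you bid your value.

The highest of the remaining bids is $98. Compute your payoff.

Your bid $229 exceeds the highest competing bid $98, so you win.
In a second-price auction the winner pays the second-highest bid, $98.
Payoff = value − price = $229 − $98 = $131.

$131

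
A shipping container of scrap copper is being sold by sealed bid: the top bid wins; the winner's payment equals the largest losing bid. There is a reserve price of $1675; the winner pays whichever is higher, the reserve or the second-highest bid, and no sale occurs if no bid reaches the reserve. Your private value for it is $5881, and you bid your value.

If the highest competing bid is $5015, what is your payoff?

Your bid $5881 is the highest and exceeds the reserve.
Price = max(second-highest bid, reserve) = max($5015, $1675) = $5015.
Payoff = $5881 − $5015 = $866.

$866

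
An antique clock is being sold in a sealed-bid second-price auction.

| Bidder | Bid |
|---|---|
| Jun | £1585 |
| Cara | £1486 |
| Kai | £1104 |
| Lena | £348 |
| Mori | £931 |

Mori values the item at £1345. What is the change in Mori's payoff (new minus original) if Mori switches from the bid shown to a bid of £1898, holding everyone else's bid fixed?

−£240

The highest bid among the other bidders is £1585; Mori's bid doesn't change that.
Original bid £931: Mori is not highest (top rival bid is £1585); payoff £0.
Alternative bid £1898: Mori is highest, pays the top rival bid £1585; payoff £1345 − £1585 = −£240.
Change in payoff = −£240 − (£0) = −£240.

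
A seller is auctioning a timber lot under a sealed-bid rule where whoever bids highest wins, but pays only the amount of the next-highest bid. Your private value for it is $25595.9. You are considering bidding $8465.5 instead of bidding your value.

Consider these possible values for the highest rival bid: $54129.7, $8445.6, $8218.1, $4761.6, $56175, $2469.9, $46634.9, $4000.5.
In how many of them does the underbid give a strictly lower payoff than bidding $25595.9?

0

The deviation hurts exactly when the highest competing bid lies strictly between $8465.5 and $25595.9 — underbidding then forfeits a profitable win.
$54129.7: above both → same outcome either way.
$8445.6: below both → same outcome either way.
$8218.1: below both → same outcome either way.
$4761.6: below both → same outcome either way.
$56175: above both → same outcome either way.
$2469.9: below both → same outcome either way.
$46634.9: above both → same outcome either way.
$4000.5: below both → same outcome either way.
Count: 0.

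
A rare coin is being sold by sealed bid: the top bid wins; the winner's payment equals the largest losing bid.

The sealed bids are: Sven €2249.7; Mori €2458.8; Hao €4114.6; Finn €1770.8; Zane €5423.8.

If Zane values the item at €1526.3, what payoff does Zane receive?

Highest bid: Zane at €5423.8, so Zane wins.
Second-highest bid: Hao at €4114.6 — that is the price the winner pays.
Zane's payoff = value − price = €1526.3 − €4114.6 = −€2588.3.

−€2588.3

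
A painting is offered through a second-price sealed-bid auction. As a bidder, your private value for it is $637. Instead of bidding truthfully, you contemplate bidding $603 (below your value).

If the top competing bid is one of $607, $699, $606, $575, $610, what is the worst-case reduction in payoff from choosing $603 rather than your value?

$31

$607: truthful gives $30, deviation gives $0 → loss $30.
$699: same outcome either way → loss $0.
$606: truthful gives $31, deviation gives $0 → loss $31.
$575: same outcome either way → loss $0.
$610: truthful gives $27, deviation gives $0 → loss $27.
Maximum loss: $31.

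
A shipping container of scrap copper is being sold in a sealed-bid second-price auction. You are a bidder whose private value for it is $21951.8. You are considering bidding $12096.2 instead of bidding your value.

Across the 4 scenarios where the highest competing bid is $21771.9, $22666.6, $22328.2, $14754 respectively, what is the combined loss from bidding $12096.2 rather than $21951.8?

The deviation costs you only when the competing bid falls strictly between $12096.2 and $21951.8; elsewhere both bids give the same outcome.
$21771.9: truthful payoff $179.9, deviation payoff $0 → loss $179.9.
$22666.6: outcomes coincide → loss $0.
$22328.2: outcomes coincide → loss $0.
$14754: truthful payoff $7197.8, deviation payoff $0 → loss $7197.8.
Total loss = $179.9 + $7197.8 = $7377.7.

$7377.7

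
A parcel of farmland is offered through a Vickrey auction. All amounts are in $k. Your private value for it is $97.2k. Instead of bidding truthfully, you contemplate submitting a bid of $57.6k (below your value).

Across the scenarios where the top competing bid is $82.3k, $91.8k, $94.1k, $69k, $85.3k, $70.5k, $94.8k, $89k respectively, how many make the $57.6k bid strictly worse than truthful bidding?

8

The deviation hurts exactly when the highest competing bid lies strictly between $57.6k and $97.2k — underbidding then forfeits a profitable win.
$82.3k: inside the interval → strictly worse (loss $14.9k).
$91.8k: inside the interval → strictly worse (loss $5.4k).
$94.1k: inside the interval → strictly worse (loss $3.1k).
$69k: inside the interval → strictly worse (loss $28.2k).
$85.3k: inside the interval → strictly worse (loss $11.9k).
$70.5k: inside the interval → strictly worse (loss $26.7k).
$94.8k: inside the interval → strictly worse (loss $2.4k).
$89k: inside the interval → strictly worse (loss $8.2k).
Count: 8.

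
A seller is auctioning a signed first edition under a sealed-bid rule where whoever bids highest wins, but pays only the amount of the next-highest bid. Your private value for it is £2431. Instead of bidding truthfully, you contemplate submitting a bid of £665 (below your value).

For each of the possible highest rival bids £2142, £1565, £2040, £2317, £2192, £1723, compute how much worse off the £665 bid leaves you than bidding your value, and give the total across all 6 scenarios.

£2607

The deviation costs you only when the competing bid falls strictly between £665 and £2431; elsewhere both bids give the same outcome.
£2142: truthful payoff £289, deviation payoff £0 → loss £289.
£1565: truthful payoff £866, deviation payoff £0 → loss £866.
£2040: truthful payoff £391, deviation payoff £0 → loss £391.
£2317: truthful payoff £114, deviation payoff £0 → loss £114.
£2192: truthful payoff £239, deviation payoff £0 → loss £239.
£1723: truthful payoff £708, deviation payoff £0 → loss £708.
Total loss = £289 + £866 + £391 + £114 + £239 + £708 = £2607.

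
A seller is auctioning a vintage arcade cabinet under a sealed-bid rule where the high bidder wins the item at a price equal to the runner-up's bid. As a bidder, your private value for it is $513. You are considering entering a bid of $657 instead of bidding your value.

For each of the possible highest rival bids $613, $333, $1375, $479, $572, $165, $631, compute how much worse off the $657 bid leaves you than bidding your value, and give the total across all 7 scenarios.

$277

The deviation costs you only when the competing bid falls strictly between $513 and $657; elsewhere both bids give the same outcome.
$613: truthful payoff $0, deviation payoff −$100 → loss $100.
$333: outcomes coincide → loss $0.
$1375: outcomes coincide → loss $0.
$479: outcomes coincide → loss $0.
$572: truthful payoff $0, deviation payoff −$59 → loss $59.
$165: outcomes coincide → loss $0.
$631: truthful payoff $0, deviation payoff −$118 → loss $118.
Total loss = $100 + $59 + $118 = $277.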